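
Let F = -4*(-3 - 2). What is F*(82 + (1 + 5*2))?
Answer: 1860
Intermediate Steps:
F = 20 (F = -4*(-5) = 20)
F*(82 + (1 + 5*2)) = 20*(82 + (1 + 5*2)) = 20*(82 + (1 + 10)) = 20*(82 + 11) = 20*93 = 1860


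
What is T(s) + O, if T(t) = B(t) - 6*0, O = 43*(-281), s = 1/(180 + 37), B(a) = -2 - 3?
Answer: -12088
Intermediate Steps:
B(a) = -5
s = 1/217 ≈ 0.0046083
O = -12083
T(t) = -5 (T(t) = -5 - 6*0 = -5 + 0 = -5)
T(s) + O = -5 - 12083 = -12088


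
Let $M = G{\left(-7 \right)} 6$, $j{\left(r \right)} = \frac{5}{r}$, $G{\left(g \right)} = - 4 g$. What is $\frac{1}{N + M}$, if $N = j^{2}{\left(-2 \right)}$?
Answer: $\frac{4}{697} \approx 0.0057389$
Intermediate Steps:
$N = \frac{25}{4}$ ($N = \left(\frac{5}{-2}\right)^{2} = \left(5 \left(- \frac{1}{2}\right)\right)^{2} = \left(- \frac{5}{2}\right)^{2} = \frac{25}{4} \approx 6.25$)
$M = 168$ ($M = \left(-4\right) \left(-7\right) 6 = 28 \cdot 6 = 168$)
$\frac{1}{N + M} = \frac{1}{\frac{25}{4} + 168} = \frac{1}{\frac{697}{4}} = \frac{4}{697}$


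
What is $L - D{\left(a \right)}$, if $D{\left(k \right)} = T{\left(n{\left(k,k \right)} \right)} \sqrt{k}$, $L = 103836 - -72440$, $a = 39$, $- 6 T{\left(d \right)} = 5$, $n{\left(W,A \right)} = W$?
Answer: $176276 + \frac{5 \sqrt{39}}{6} \approx 1.7628 \cdot 10^{5}$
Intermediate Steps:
$T{\left(d \right)} = - \frac{5}{6}$ ($T{\left(d \right)} = \left(- \frac{1}{6}\right) 5 = - \frac{5}{6}$)
$L = 176276$ ($L = 103836 + 72440 = 176276$)
$D{\left(k \right)} = - \frac{5 \sqrt{k}}{6}$
$L - D{\left(a \right)} = 176276 - - \frac{5 \sqrt{39}}{6} = 176276 + \frac{5 \sqrt{39}}{6}$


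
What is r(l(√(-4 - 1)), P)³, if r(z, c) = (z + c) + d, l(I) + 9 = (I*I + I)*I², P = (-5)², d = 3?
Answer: 68684 - 28415*I*√5 ≈ 68684.0 - 63538.0*I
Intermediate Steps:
P = 25
l(I) = -9 + I²*(I + I²) (l(I) = -9 + (I*I + I)*I² = -9 + (I² + I)*I² = -9 + (I + I²)*I² = -9 + I²*(I + I²))
r(z, c) = 3 + c + z (r(z, c) = (z + c) + 3 = (c + z) + 3 = 3 + c + z)
r(l(√(-4 - 1)), P)³ = (3 + 25 + (-9 + (√(-4 - 1))³ + (√(-4 - 1))⁴))³ = (3 + 25 + (-9 + (√(-5))³ + (√(-5))⁴))³ = (3 + 25 + (-9 + (I*√5)³ + (I*√5)⁴))³ = (3 + 25 + (-9 - 5*I*√5 + 25))³ = (3 + 25 + (16 - 5*I*√5))³ = (44 - 5*I*√5)³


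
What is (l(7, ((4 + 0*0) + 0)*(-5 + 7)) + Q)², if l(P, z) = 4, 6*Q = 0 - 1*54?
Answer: 25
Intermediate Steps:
Q = -9 (Q = (0 - 1*54)/6 = (0 - 54)/6 = (⅙)*(-54) = -9)
(l(7, ((4 + 0*0) + 0)*(-5 + 7)) + Q)² = (4 - 9)² = (-5)² = 25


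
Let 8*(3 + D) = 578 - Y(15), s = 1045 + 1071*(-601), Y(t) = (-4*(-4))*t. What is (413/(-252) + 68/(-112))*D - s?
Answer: 323839073/504 ≈ 6.4254e+5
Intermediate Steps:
Y(t) = 16*t
s = -642626 (s = 1045 - 643671 = -642626)
D = 157/4 (D = -3 + (578 - 16*15)/8 = -3 + (578 - 1*240)/8 = -3 + (578 - 240)/8 = -3 + (⅛)*338 = -3 + 169/4 = 157/4 ≈ 39.250)
(413/(-252) + 68/(-112))*D - s = (413/(-252) + 68/(-112))*(157/4) - 1*(-642626) = (413*(-1/252) + 68*(-1/112))*(157/4) + 642626 = (-59/36 - 17/28)*(157/4) + 642626 = -283/126*157/4 + 642626 = -44431/504 + 642626 = 323839073/504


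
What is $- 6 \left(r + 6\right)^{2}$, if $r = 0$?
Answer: $-216$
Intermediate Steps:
$- 6 \left(r + 6\right)^{2} = - 6 \left(0 + 6\right)^{2} = - 6 \cdot 6^{2} = \left(-6\right) 36 = -216$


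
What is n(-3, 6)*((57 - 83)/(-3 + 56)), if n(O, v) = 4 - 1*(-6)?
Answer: -260/53 ≈ -4.9057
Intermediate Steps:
n(O, v) = 10 (n(O, v) = 4 + 6 = 10)
n(-3, 6)*((57 - 83)/(-3 + 56)) = 10*((57 - 83)/(-3 + 56)) = 10*(-26/53) = -260/53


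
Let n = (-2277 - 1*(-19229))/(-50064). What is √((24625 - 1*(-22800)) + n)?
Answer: √1857271336998/6258 ≈ 217.77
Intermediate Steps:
n = -2119/6258 (n = (-2277 + 19229)*(-1/50064) = 16952*(-1/50064) = -2119/6258 ≈ -0.33861)
√((24625 - 1*(-22800)) + n) = √((24625 - 1*(-22800)) - 2119/6258) = √((24625 + 22800) - 2119/6258) = √(47425 - 2119/6258) = √(296783531/6258) = √1857271336998/6258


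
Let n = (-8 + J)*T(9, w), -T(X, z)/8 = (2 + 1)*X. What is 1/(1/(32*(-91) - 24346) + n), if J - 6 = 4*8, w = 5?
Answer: -27258/176631841 ≈ -0.00015432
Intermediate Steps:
T(X, z) = -24*X (T(X, z) = -8*(2 + 1)*X = -24*X)
J = 38 (J = 6 + 4*8 = 6 + 32 = 38)
n = -6480 (n = (-8 + 38)*(-24*9) = 30*(-216) = -6480)
1/(1/(32*(-91) - 24346) + n) = 1/(1/(32*(-91) - 24346) - 6480) = 1/(1/(-2912 - 24346) - 6480) = 1/(1/(-27258) - 6480) = 1/(-1/27258 - 6480) = 1/(-176631841/27258) = -27258/176631841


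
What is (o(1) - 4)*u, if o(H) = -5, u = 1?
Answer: -9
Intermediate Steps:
(o(1) - 4)*u = (-5 - 4)*1 = -9*1 = -9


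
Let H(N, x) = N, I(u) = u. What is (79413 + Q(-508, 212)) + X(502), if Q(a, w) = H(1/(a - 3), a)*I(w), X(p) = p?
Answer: 40836353/511 ≈ 79915.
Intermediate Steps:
Q(a, w) = w/(-3 + a) (Q(a, w) = w/(a - 3) = w/(-3 + a))
(79413 + Q(-508, 212)) + X(502) = (79413 + 212/(-3 - 508)) + 502 = (79413 + 212/(-511)) + 502 = (79413 + 212*(-1/511)) + 502 = (79413 - 212/511) + 502 = 40579831/511 + 502 = 40836353/511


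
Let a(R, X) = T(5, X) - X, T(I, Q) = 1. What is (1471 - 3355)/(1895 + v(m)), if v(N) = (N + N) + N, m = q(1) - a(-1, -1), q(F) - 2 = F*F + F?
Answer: -1884/1901 ≈ -0.99106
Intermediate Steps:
q(F) = 2 + F + F² (q(F) = 2 + (F*F + F) = 2 + (F² + F) = 2 + (F + F²) = 2 + F + F²)
a(R, X) = 1 - X
m = 2 (m = (2 + 1 + 1²) - (1 - 1*(-1)) = (2 + 1 + 1) - (1 + 1) = 4 - 1*2 = 4 - 2 = 2)
v(N) = 3*N (v(N) = 2*N + N = 3*N)
(1471 - 3355)/(1895 + v(m)) = (1471 - 3355)/(1895 + 3*2) = -1884/(1895 + 6) = -1884/1901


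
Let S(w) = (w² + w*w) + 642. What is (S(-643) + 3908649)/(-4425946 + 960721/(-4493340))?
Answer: -21281307481260/19887281160361 ≈ -1.0701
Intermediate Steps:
S(w) = 642 + 2*w² (S(w) = (w² + w²) + 642 = 2*w² + 642 = 642 + 2*w²)
(S(-643) + 3908649)/(-4425946 + 960721/(-4493340)) = ((642 + 2*(-643)²) + 3908649)/(-4425946 + 960721/(-4493340)) = ((642 + 2*413449) + 3908649)/(-4425946 + 960721*(-1/4493340)) = ((642 + 826898) + 3908649)/(-4425946 - 960721/4493340) = (827540 + 3908649)/(-19887281160361/4493340) = 4736189*(-4493340/19887281160361) = -21281307481260/19887281160361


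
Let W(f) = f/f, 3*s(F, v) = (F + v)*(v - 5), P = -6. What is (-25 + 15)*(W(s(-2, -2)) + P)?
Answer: 50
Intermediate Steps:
s(F, v) = (-5 + v)*(F + v)/3 (s(F, v) = ((F + v)*(v - 5))/3 = ((F + v)*(-5 + v))/3 = ((-5 + v)*(F + v))/3 = (-5 + v)*(F + v)/3)
W(f) = 1
(-25 + 15)*(W(s(-2, -2)) + P) = (-25 + 15)*(1 - 6) = -10*(-5) = 50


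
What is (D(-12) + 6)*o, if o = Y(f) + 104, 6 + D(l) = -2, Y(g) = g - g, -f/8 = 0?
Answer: -208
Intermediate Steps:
f = 0 (f = -8*0 = 0)
Y(g) = 0
D(l) = -8 (D(l) = -6 - 2 = -8)
o = 104 (o = 0 + 104 = 104)
(D(-12) + 6)*o = (-8 + 6)*104 = -2*104 = -208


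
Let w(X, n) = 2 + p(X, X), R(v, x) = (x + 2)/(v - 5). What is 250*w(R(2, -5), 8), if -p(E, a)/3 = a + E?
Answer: -1000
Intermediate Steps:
R(v, x) = (2 + x)/(-5 + v)
p(E, a) = -3*E - 3*a (p(E, a) = -3*(a + E) = -3*(E + a) = -3*E - 3*a)
w(X, n) = 2 - 6*X (w(X, n) = 2 + (-3*X - 3*X) = 2 - 6*X)
250*w(R(2, -5), 8) = 250*(2 - 6*(2 - 5)/(-5 + 2)) = 250*(2 - 6*(-3)/(-3)) = 250*(2 - (-2)*(-3)) = 250*(2 - 6*1) = 250*(2 - 6) = 250*(-4) = -1000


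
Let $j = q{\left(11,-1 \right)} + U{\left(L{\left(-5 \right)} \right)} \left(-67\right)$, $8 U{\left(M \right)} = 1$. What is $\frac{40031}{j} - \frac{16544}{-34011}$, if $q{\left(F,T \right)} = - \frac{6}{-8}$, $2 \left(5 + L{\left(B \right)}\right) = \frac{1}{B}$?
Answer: $- \frac{10890945544}{2074671} \approx -5249.5$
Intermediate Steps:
$L{\left(B \right)} = -5 + \frac{1}{2 B}$
$U{\left(M \right)} = \frac{1}{8}$ ($U{\left(M \right)} = \frac{1}{8} \cdot 1 = \frac{1}{8}$)
$q{\left(F,T \right)} = \frac{3}{4}$ ($q{\left(F,T \right)} = \left(-6\right) \left(- \frac{1}{8}\right) = \frac{3}{4}$)
$j = - \frac{61}{8}$ ($j = \frac{3}{4} + \frac{1}{8} \left(-67\right) = \frac{3}{4} - \frac{67}{8} = - \frac{61}{8} \approx -7.625$)
$\frac{40031}{j} - \frac{16544}{-34011} = \frac{40031}{- \frac{61}{8}} - \frac{16544}{-34011} = 40031 \left(- \frac{8}{61}\right) - - \frac{16544}{34011} = - \frac{320248}{61} + \frac{16544}{34011} = - \frac{10890945544}{2074671}$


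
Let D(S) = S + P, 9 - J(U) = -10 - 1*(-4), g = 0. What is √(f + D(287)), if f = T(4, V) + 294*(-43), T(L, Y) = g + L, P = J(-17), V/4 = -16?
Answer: 4*I*√771 ≈ 111.07*I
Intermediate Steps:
V = -64 (V = 4*(-16) = -64)
J(U) = 15 (J(U) = 9 - (-10 - 1*(-4)) = 9 - (-10 + 4) = 9 - 1*(-6) = 9 + 6 = 15)
P = 15
T(L, Y) = L (T(L, Y) = 0 + L = L)
D(S) = 15 + S (D(S) = S + 15 = 15 + S)
f = -12638 (f = 4 + 294*(-43) = 4 - 12642 = -12638)
√(f + D(287)) = √(-12638 + (15 + 287)) = √(-12638 + 302) = √(-12336) = 4*I*√771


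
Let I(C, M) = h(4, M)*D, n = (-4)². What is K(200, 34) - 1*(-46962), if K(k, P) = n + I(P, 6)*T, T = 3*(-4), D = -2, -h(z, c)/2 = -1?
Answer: 47026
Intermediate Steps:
h(z, c) = 2 (h(z, c) = -2*(-1) = 2)
n = 16
T = -12
I(C, M) = -4 (I(C, M) = 2*(-2) = -4)
K(k, P) = 64 (K(k, P) = 16 - 4*(-12) = 16 + 48 = 64)
K(200, 34) - 1*(-46962) = 64 - 1*(-46962) = 64 + 46962 = 47026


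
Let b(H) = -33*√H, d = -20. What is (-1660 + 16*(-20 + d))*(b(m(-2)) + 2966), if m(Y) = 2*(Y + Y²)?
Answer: -6670000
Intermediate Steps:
m(Y) = 2*Y + 2*Y²
(-1660 + 16*(-20 + d))*(b(m(-2)) + 2966) = (-1660 + 16*(-20 - 20))*(-33*√(2*(-2)*(1 - 2)) + 2966) = (-1660 + 16*(-40))*(-33*√(2*(-2)*(-1)) + 2966) = (-1660 - 640)*(-33*√4 + 2966) = -2300*(-33*2 + 2966) = -2300*(-66 + 2966) = -2300*2900 = -6670000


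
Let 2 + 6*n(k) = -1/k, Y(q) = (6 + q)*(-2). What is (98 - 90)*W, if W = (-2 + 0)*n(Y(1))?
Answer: 36/7 ≈ 5.1429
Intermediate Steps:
Y(q) = -12 - 2*q
n(k) = -⅓ - 1/(6*k) (n(k) = -⅓ + (-1/k)/6 = -⅓ - 1/(6*k))
W = 9/14 (W = (-2 + 0)*((-1 - 2*(-12 - 2*1))/(6*(-12 - 2*1))) = -(-1 - 2*(-12 - 2))/(3*(-12 - 2)) = -(-1 - 2*(-14))/(3*(-14)) = -(-1)*(-1 + 28)/(3*14) = -(-1)*27/(3*14) = -2*(-9/28) = 9/14 ≈ 0.64286)
(98 - 90)*W = (98 - 90)*(9/14) = 8*(9/14) = 36/7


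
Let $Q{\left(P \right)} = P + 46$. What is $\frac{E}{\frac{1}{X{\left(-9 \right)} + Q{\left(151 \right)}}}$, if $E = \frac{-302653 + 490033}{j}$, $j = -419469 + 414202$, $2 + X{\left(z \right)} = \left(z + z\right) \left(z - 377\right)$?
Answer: $- \frac{1338455340}{5267} \approx -2.5412 \cdot 10^{5}$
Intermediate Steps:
$X{\left(z \right)} = -2 + 2 z \left(-377 + z\right)$ ($X{\left(z \right)} = -2 + \left(z + z\right) \left(z - 377\right) = -2 + 2 z \left(-377 + z\right)$)
$j = -5267$
$Q{\left(P \right)} = 46 + P$
$E = - \frac{187380}{5267}$ ($E = \frac{-302653 + 490033}{-5267} = 187380 \left(- \frac{1}{5267}\right) = - \frac{187380}{5267} \approx -35.576$)
$\frac{E}{\frac{1}{X{\left(-9 \right)} + Q{\left(151 \right)}}} = - \frac{187380}{5267 \frac{1}{\left(-2 - -6786 + 2 \left(-9\right)^{2}\right) + \left(46 + 151\right)}} = - \frac{187380}{5267 \frac{1}{\left(-2 + 6786 + 2 \cdot 81\right) + 197}} = - \frac{187380}{5267 \frac{1}{\left(-2 + 6786 + 162\right) + 197}} = - \frac{187380}{5267 \frac{1}{6946 + 197}} = - \frac{187380}{5267 \cdot \frac{1}{7143}} = - \frac{187380 \frac{1}{\frac{1}{7143}}}{5267} = \left(- \frac{187380}{5267}\right) 7143 = - \frac{1338455340}{5267}$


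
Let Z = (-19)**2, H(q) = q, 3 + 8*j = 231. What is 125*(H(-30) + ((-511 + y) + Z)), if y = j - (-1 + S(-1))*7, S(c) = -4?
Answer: -29125/2 ≈ -14563.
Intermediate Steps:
j = 57/2 (j = -3/8 + (1/8)*231 = -3/8 + 231/8 = 57/2 ≈ 28.500)
Z = 361
y = 127/2 (y = 57/2 - (-1 - 4)*7 = 57/2 - (-5)*7 = 57/2 - 1*(-35) = 57/2 + 35 = 127/2 ≈ 63.500)
125*(H(-30) + ((-511 + y) + Z)) = 125*(-30 + ((-511 + 127/2) + 361)) = 125*(-30 + (-895/2 + 361)) = 125*(-30 - 173/2) = 125*(-233/2) = -29125/2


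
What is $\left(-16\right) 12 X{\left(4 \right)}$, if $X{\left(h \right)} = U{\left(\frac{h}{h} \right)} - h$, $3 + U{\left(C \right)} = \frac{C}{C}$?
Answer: $1152$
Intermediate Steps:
$U{\left(C \right)} = -2$ ($U{\left(C \right)} = -3 + \frac{C}{C} = -3 + 1 = -2$)
$X{\left(h \right)} = -2 - h$
$\left(-16\right) 12 X{\left(4 \right)} = \left(-16\right) 12 \left(-2 - 4\right) = - 192 \left(-2 - 4\right) = \left(-192\right) \left(-6\right) = 1152$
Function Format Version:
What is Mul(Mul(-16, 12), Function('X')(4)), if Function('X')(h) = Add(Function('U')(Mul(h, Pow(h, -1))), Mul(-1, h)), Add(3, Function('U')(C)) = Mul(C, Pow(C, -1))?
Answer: 1152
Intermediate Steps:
Function('U')(C) = -2 (Function('U')(C) = Add(-3, Mul(C, Pow(C, -1))) = Add(-3, 1) = -2)
Function('X')(h) = Add(-2, Mul(-1, h))
Mul(Mul(-16, 12), Function('X')(4)) = Mul(Mul(-16, 12), Add(-2, Mul(-1, 4))) = Mul(-192, Add(-2, -4)) = Mul(-192, -6) = 1152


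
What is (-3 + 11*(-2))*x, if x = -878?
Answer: 21950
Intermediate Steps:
(-3 + 11*(-2))*x = (-3 + 11*(-2))*(-878) = (-3 - 22)*(-878) = -25*(-878) = 21950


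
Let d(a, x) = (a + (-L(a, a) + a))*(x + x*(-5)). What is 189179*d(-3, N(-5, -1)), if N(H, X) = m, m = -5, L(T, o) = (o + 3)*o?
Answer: -22701480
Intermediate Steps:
L(T, o) = o*(3 + o) (L(T, o) = (3 + o)*o = o*(3 + o))
N(H, X) = -5
d(a, x) = -4*x*(2*a - a*(3 + a)) (d(a, x) = (a + (-a*(3 + a) + a))*(x + x*(-5)) = (a + (-a*(3 + a) + a))*(x - 5*x) = (a + (a - a*(3 + a)))*(-4*x) = (2*a - a*(3 + a))*(-4*x) = -4*x*(2*a - a*(3 + a)))
189179*d(-3, N(-5, -1)) = 189179*(4*(-3)*(-5)*(1 - 3)) = 189179*(4*(-3)*(-5)*(-2)) = 189179*(-120) = -22701480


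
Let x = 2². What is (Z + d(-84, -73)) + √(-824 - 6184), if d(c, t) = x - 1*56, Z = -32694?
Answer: -32746 + 4*I*√438 ≈ -32746.0 + 83.714*I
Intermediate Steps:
x = 4
d(c, t) = -52 (d(c, t) = 4 - 1*56 = 4 - 56 = -52)
(Z + d(-84, -73)) + √(-824 - 6184) = (-32694 - 52) + √(-824 - 6184) = -32746 + √(-7008) = -32746 + 4*I*√438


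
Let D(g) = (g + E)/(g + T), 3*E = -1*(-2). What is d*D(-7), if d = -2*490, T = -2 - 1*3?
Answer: -4655/9 ≈ -517.22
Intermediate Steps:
E = 2/3 (E = (-1*(-2))/3 = (1/3)*2 = 2/3 ≈ 0.66667)
T = -5 (T = -2 - 3 = -5)
d = -980
D(g) = (2/3 + g)/(-5 + g) (D(g) = (g + 2/3)/(g - 5) = (2/3 + g)/(-5 + g))
d*D(-7) = -980*(2/3 - 7)/(-5 - 7) = -980*(-19)/((-12)*3) = -(-245)*(-19)/(3*3) = -980*19/36 = -4655/9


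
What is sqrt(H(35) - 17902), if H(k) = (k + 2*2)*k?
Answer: I*sqrt(16537) ≈ 128.6*I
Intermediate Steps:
H(k) = k*(4 + k) (H(k) = (k + 4)*k = (4 + k)*k = k*(4 + k))
sqrt(H(35) - 17902) = sqrt(35*(4 + 35) - 17902) = sqrt(35*39 - 17902) = sqrt(1365 - 17902) = sqrt(-16537) = I*sqrt(16537)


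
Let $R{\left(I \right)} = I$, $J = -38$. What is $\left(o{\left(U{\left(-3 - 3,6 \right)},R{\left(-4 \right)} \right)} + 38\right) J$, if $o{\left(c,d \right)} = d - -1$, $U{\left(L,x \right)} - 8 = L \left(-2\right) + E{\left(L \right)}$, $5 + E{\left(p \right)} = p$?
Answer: $-1330$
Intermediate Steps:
$E{\left(p \right)} = -5 + p$
$U{\left(L,x \right)} = 3 - L$ ($U{\left(L,x \right)} = 8 + \left(L \left(-2\right) + \left(-5 + L\right)\right) = 8 - \left(5 + L\right) = 3 - L$)
$o{\left(c,d \right)} = 1 + d$ ($o{\left(c,d \right)} = d + 1 = 1 + d$)
$\left(o{\left(U{\left(-3 - 3,6 \right)},R{\left(-4 \right)} \right)} + 38\right) J = \left(\left(1 - 4\right) + 38\right) \left(-38\right) = \left(-3 + 38\right) \left(-38\right) = 35 \left(-38\right) = -1330$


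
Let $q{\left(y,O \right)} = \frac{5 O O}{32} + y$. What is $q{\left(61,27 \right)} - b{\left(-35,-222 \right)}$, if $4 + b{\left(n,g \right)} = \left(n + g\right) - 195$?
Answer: $\frac{20189}{32} \approx 630.91$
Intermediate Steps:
$q{\left(y,O \right)} = y + \frac{5 O^{2}}{32}$ ($q{\left(y,O \right)} = 5 O^{2} \cdot \frac{1}{32} + y = \frac{5 O^{2}}{32} + y = y + \frac{5 O^{2}}{32}$)
$b{\left(n,g \right)} = -199 + g + n$ ($b{\left(n,g \right)} = -4 - \left(195 - g - n\right) = -4 + \left(-195 + g + n\right) = -199 + g + n$)
$q{\left(61,27 \right)} - b{\left(-35,-222 \right)} = \left(61 + \frac{5 \cdot 27^{2}}{32}\right) - \left(-199 - 222 - 35\right) = \left(61 + \frac{5}{32} \cdot 729\right) - -456 = \left(61 + \frac{3645}{32}\right) + 456 = \frac{5597}{32} + 456 = \frac{20189}{32}$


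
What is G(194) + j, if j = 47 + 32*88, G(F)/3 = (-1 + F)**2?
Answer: 114610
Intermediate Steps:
G(F) = 3*(-1 + F)**2
j = 2863 (j = 47 + 2816 = 2863)
G(194) + j = 3*(-1 + 194)**2 + 2863 = 3*193**2 + 2863 = 3*37249 + 2863 = 111747 + 2863 = 114610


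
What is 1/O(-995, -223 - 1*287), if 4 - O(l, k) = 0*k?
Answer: 1/4 ≈ 0.25000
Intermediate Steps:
O(l, k) = 4 (O(l, k) = 4 - 0*k = 4 - 1*0 = 4 + 0 = 4)
1/O(-995, -223 - 1*287) = 1/4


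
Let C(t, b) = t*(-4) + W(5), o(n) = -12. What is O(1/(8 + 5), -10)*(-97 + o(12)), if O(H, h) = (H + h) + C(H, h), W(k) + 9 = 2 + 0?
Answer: 24416/13 ≈ 1878.2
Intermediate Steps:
W(k) = -7 (W(k) = -9 + (2 + 0) = -9 + 2 = -7)
C(t, b) = -7 - 4*t (C(t, b) = t*(-4) - 7 = -4*t - 7 = -7 - 4*t)
O(H, h) = -7 + h - 3*H (O(H, h) = (H + h) + (-7 - 4*H) = -7 + h - 3*H)
O(1/(8 + 5), -10)*(-97 + o(12)) = (-7 - 10 - 3/(8 + 5))*(-97 - 12) = (-7 - 10 - 3/13)*(-109) = -224/13*(-109) = 24416/13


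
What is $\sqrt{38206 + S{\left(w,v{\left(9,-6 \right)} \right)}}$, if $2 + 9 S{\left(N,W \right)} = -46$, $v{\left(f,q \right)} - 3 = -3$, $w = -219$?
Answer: $\frac{\sqrt{343806}}{3} \approx 195.45$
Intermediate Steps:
$v{\left(f,q \right)} = 0$ ($v{\left(f,q \right)} = 3 - 3 = 0$)
$S{\left(N,W \right)} = - \frac{16}{3}$ ($S{\left(N,W \right)} = - \frac{2}{9} + \frac{1}{9} \left(-46\right) = - \frac{2}{9} - \frac{46}{9} = - \frac{16}{3}$)
$\sqrt{38206 + S{\left(w,v{\left(9,-6 \right)} \right)}} = \sqrt{38206 - \frac{16}{3}} = \sqrt{\frac{114602}{3}} = \frac{\sqrt{343806}}{3}$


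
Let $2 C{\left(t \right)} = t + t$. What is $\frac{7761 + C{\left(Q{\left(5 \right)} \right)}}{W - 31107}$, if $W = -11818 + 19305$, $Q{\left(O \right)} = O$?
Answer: $- \frac{3883}{11810} \approx -0.32879$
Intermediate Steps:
$C{\left(t \right)} = t$ ($C{\left(t \right)} = \frac{t + t}{2} = \frac{2 t}{2} = t$)
$W = 7487$
$\frac{7761 + C{\left(Q{\left(5 \right)} \right)}}{W - 31107} = \frac{7761 + 5}{7487 - 31107} = \frac{7766}{-23620} = 7766 \left(- \frac{1}{23620}\right) = - \frac{3883}{11810}$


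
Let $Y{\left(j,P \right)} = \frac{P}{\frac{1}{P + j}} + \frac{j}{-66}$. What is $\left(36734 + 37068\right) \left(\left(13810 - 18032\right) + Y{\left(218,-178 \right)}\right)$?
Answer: $- \frac{27631099790}{33} \approx -8.3731 \cdot 10^{8}$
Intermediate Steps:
$Y{\left(j,P \right)} = - \frac{j}{66} + P \left(P + j\right)$ ($Y{\left(j,P \right)} = P \left(P + j\right) + j \left(- \frac{1}{66}\right) = P \left(P + j\right) - \frac{j}{66} = - \frac{j}{66} + P \left(P + j\right)$)
$\left(36734 + 37068\right) \left(\left(13810 - 18032\right) + Y{\left(218,-178 \right)}\right) = \left(36734 + 37068\right) \left(\left(13810 - 18032\right) - \left(\frac{1280641}{33} - 31684\right)\right) = 73802 \left(-4222 - \frac{235069}{33}\right) = 73802 \left(- \frac{374395}{33}\right) = - \frac{27631099790}{33}$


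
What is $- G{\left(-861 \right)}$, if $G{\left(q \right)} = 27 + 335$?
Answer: $-362$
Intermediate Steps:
$G{\left(q \right)} = 362$
$- G{\left(-861 \right)} = \left(-1\right) 362 = -362$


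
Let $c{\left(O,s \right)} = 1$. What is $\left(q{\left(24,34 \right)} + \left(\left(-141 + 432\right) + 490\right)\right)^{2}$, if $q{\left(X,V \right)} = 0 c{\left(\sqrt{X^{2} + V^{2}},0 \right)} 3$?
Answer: $609961$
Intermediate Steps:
$q{\left(X,V \right)} = 0$ ($q{\left(X,V \right)} = 0 \cdot 1 \cdot 3 = 0 \cdot 3 = 0$)
$\left(q{\left(24,34 \right)} + \left(\left(-141 + 432\right) + 490\right)\right)^{2} = \left(0 + \left(\left(-141 + 432\right) + 490\right)\right)^{2} = \left(0 + \left(291 + 490\right)\right)^{2} = \left(0 + 781\right)^{2} = 781^{2} = 609961$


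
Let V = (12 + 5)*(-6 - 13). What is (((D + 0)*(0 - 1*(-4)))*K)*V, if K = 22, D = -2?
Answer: 56848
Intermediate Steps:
V = -323 (V = 17*(-19) = -323)
(((D + 0)*(0 - 1*(-4)))*K)*V = (((-2 + 0)*(0 - 1*(-4)))*22)*(-323) = (-2*(0 + 4)*22)*(-323) = (-2*4*22)*(-323) = -8*22*(-323) = -176*(-323) = 56848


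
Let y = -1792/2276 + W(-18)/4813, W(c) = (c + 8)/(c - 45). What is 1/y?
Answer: -172531611/135836422 ≈ -1.2701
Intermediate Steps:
W(c) = (8 + c)/(-45 + c)
y = -135836422/172531611 (y = -1792/2276 + ((8 - 18)/(-45 - 18))/4813 = -1792*1/2276 + (-10/(-63))*(1/4813) = -448/569 - 1/63*(-10)*(1/4813) = -448/569 + (10/63)*(1/4813) = -448/569 + 10/303219 = -135836422/172531611 ≈ -0.78731)
1/y = 1/(-135836422/172531611) = -172531611/135836422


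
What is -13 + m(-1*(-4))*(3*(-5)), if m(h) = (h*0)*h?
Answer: -13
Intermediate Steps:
m(h) = 0 (m(h) = 0*h = 0)
-13 + m(-1*(-4))*(3*(-5)) = -13 + 0*(3*(-5)) = -13 + 0*(-15) = -13 + 0 = -13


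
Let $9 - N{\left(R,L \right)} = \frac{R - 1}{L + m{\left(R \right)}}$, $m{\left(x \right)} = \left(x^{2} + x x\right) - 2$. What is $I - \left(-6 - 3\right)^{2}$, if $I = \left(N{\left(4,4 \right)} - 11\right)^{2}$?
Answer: $- \frac{88595}{1156} \approx -76.639$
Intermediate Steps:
$m{\left(x \right)} = -2 + 2 x^{2}$ ($m{\left(x \right)} = \left(x^{2} + x^{2}\right) - 2 = 2 x^{2} - 2 = -2 + 2 x^{2}$)
$N{\left(R,L \right)} = 9 - \frac{-1 + R}{-2 + L + 2 R^{2}}$ ($N{\left(R,L \right)} = 9 - \frac{R - 1}{L + \left(-2 + 2 R^{2}\right)} = 9 - \frac{-1 + R}{-2 + L + 2 R^{2}}$)
$I = \frac{5041}{1156}$ ($I = \left(\frac{-17 - 4 + 9 \cdot 4 + 18 \cdot 4^{2}}{-2 + 4 + 2 \cdot 4^{2}} - 11\right)^{2} = \left(\frac{-17 - 4 + 36 + 18 \cdot 16}{-2 + 4 + 2 \cdot 16} - 11\right)^{2} = \left(\frac{-17 - 4 + 36 + 288}{-2 + 4 + 32} - 11\right)^{2} = \left(\frac{1}{34} \cdot 303 - 11\right)^{2} = \left(\frac{303}{34} - 11\right)^{2} = \left(- \frac{71}{34}\right)^{2} = \frac{5041}{1156} \approx 4.3607$)
$I - \left(-6 - 3\right)^{2} = \frac{5041}{1156} - \left(-6 - 3\right)^{2} = \frac{5041}{1156} - \left(-9\right)^{2} = \frac{5041}{1156} - 81 = - \frac{88595}{1156}$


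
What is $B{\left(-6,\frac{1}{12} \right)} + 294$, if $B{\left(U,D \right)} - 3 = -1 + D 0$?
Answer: $296$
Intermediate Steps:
$B{\left(U,D \right)} = 2$ ($B{\left(U,D \right)} = 3 + \left(-1 + D 0\right) = 3 + \left(-1 + 0\right) = 3 - 1 = 2$)
$B{\left(-6,\frac{1}{12} \right)} + 294 = 2 + 294 = 296$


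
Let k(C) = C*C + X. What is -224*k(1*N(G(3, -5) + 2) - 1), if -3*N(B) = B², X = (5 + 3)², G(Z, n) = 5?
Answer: -734720/9 ≈ -81636.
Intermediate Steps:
X = 64 (X = 8² = 64)
N(B) = -B²/3
k(C) = 64 + C² (k(C) = C*C + 64 = C² + 64 = 64 + C²)
-224*k(1*N(G(3, -5) + 2) - 1) = -224*(64 + (1*(-(5 + 2)²/3) - 1)²) = -224*(64 + (1*(-⅓*7²) - 1)²) = -224*(64 + (1*(-⅓*49) - 1)²) = -224*(64 + (1*(-49/3) - 1)²) = -224*(64 + (-49/3 - 1)²) = -224*(64 + (-52/3)²) = -224*(64 + 2704/9) = -224*3280/9 = -734720/9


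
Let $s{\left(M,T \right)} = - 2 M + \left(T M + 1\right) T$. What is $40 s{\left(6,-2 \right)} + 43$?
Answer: $443$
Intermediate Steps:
$s{\left(M,T \right)} = - 2 M + T \left(1 + M T\right)$ ($s{\left(M,T \right)} = - 2 M + \left(M T + 1\right) T = - 2 M + \left(1 + M T\right) T = - 2 M + T \left(1 + M T\right)$)
$40 s{\left(6,-2 \right)} + 43 = 40 \left(-2 - 12 + 6 \left(-2\right)^{2}\right) + 43 = 40 \left(-2 - 12 + 6 \cdot 4\right) + 43 = 40 \left(-2 - 12 + 24\right) + 43 = 40 \cdot 10 + 43 = 400 + 43 = 443$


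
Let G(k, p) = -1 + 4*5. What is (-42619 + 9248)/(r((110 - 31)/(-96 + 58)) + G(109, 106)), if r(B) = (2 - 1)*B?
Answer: -1268098/643 ≈ -1972.2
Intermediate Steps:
r(B) = B (r(B) = 1*B = B)
G(k, p) = 19 (G(k, p) = -1 + 20 = 19)
(-42619 + 9248)/(r((110 - 31)/(-96 + 58)) + G(109, 106)) = (-42619 + 9248)/((110 - 31)/(-96 + 58) + 19) = -33371/(79/(-38) + 19) = -33371/(79*(-1/38) + 19) = -33371/(-79/38 + 19) = -33371/643/38 = -33371*38/643 = -1268098/643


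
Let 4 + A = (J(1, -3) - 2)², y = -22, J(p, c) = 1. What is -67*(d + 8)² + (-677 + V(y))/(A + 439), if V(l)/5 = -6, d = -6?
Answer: -117555/436 ≈ -269.62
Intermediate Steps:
V(l) = -30 (V(l) = 5*(-6) = -30)
A = -3 (A = -4 + (1 - 2)² = -4 + (-1)² = -4 + 1 = -3)
-67*(d + 8)² + (-677 + V(y))/(A + 439) = -67*(-6 + 8)² + (-677 - 30)/(-3 + 439) = -67*2² - 707/436 = -67*4 - 707*1/436 = -268 - 707/436 = -117555/436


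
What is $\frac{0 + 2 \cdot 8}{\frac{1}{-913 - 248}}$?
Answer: $-18576$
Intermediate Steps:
$\frac{0 + 2 \cdot 8}{\frac{1}{-913 - 248}} = \frac{0 + 16}{\frac{1}{-1161}} = \frac{16}{- \frac{1}{1161}} = 16 \left(-1161\right) = -18576$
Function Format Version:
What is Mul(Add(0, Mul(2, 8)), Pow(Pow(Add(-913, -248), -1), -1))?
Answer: -18576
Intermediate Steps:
Mul(Add(0, Mul(2, 8)), Pow(Pow(Add(-913, -248), -1), -1)) = Mul(Add(0, 16), Pow(Pow(-1161, -1), -1)) = Mul(16, Pow(Rational(-1, 1161), -1)) = Mul(16, -1161) = -18576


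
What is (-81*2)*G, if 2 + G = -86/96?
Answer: 3753/8 ≈ 469.13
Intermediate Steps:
G = -139/48 (G = -2 - 86/96 = -2 - 86*1/96 = -2 - 43/48 = -139/48 ≈ -2.8958)
(-81*2)*G = -81*2*(-139/48) = -162*(-139/48) = 3753/8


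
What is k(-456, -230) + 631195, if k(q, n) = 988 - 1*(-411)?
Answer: 632594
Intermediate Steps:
k(q, n) = 1399 (k(q, n) = 988 + 411 = 1399)
k(-456, -230) + 631195 = 1399 + 631195 = 632594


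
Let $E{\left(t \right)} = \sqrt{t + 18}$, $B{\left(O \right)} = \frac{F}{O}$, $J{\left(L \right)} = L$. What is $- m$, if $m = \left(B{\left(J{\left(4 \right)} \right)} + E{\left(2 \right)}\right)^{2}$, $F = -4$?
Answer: $-21 + 4 \sqrt{5} \approx -12.056$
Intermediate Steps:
$B{\left(O \right)} = - \frac{4}{O}$
$E{\left(t \right)} = \sqrt{18 + t}$
$m = \left(-1 + 2 \sqrt{5}\right)^{2}$ ($m = \left(- \frac{4}{4} + \sqrt{18 + 2}\right)^{2} = \left(\left(-4\right) \frac{1}{4} + \sqrt{20}\right)^{2} = \left(-1 + 2 \sqrt{5}\right)^{2} \approx 12.056$)
$- m = - (21 - 4 \sqrt{5}) = -21 + 4 \sqrt{5}$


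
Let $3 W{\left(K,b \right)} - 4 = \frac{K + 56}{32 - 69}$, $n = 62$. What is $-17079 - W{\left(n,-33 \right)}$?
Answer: $- \frac{631933}{37} \approx -17079.0$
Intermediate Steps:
$W{\left(K,b \right)} = \frac{92}{111} - \frac{K}{111}$ ($W{\left(K,b \right)} = \frac{4}{3} + \frac{\left(K + 56\right) \frac{1}{32 - 69}}{3} = \frac{4}{3} + \frac{\left(56 + K\right) \frac{1}{-37}}{3} = \frac{4}{3} + \frac{\left(56 + K\right) \left(- \frac{1}{37}\right)}{3} = \frac{4}{3} + \frac{- \frac{56}{37} - \frac{K}{37}}{3} = \frac{4}{3} - \left(\frac{56}{111} + \frac{K}{111}\right) = \frac{92}{111} - \frac{K}{111}$)
$-17079 - W{\left(n,-33 \right)} = -17079 - \left(\frac{92}{111} - \frac{62}{111}\right) = -17079 - \frac{10}{37} = - \frac{631933}{37}$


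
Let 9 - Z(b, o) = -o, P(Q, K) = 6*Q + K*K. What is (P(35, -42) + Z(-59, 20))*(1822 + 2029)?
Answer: 7713553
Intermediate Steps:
P(Q, K) = K² + 6*Q (P(Q, K) = 6*Q + K² = K² + 6*Q)
Z(b, o) = 9 + o (Z(b, o) = 9 - (-1)*o = 9 + o)
(P(35, -42) + Z(-59, 20))*(1822 + 2029) = (((-42)² + 6*35) + (9 + 20))*(1822 + 2029) = ((1764 + 210) + 29)*3851 = (1974 + 29)*3851 = 2003*3851 = 7713553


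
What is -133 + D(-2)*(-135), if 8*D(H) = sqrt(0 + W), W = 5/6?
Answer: -133 - 45*sqrt(30)/16 ≈ -148.40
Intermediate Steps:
W = 5/6 (W = 5*(1/6) = 5/6 ≈ 0.83333)
D(H) = sqrt(30)/48 (D(H) = sqrt(0 + 5/6)/8 = sqrt(5/6)/8 = (sqrt(30)/6)/8 = sqrt(30)/48)
-133 + D(-2)*(-135) = -133 + (sqrt(30)/48)*(-135) = -133 - 45*sqrt(30)/16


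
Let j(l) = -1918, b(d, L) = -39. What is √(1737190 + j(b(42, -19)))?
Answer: 6*√48202 ≈ 1317.3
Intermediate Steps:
√(1737190 + j(b(42, -19))) = √(1737190 - 1918) = √1735272 = 6*√48202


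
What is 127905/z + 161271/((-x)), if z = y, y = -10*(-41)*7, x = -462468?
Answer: 1987160577/44242772 ≈ 44.915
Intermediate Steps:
y = 2870 (y = 410*7 = 2870)
z = 2870
127905/z + 161271/((-x)) = 127905/2870 + 161271/((-1*(-462468))) = 127905*(1/2870) + 161271/462468 = 25581/574 + 161271*(1/462468) = 25581/574 + 53757/154156 = 1987160577/44242772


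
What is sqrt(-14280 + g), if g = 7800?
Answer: 36*I*sqrt(5) ≈ 80.498*I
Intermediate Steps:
sqrt(-14280 + g) = sqrt(-14280 + 7800) = sqrt(-6480) = 36*I*sqrt(5)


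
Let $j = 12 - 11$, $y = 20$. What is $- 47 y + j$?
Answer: $-939$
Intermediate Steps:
$j = 1$
$- 47 y + j = \left(-47\right) 20 + 1 = -940 + 1 = -939$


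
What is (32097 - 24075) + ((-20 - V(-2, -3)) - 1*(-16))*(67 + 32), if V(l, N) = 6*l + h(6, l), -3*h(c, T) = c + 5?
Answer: 9177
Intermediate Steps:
h(c, T) = -5/3 - c/3 (h(c, T) = -(c + 5)/3 = -(5 + c)/3 = -5/3 - c/3)
V(l, N) = -11/3 + 6*l (V(l, N) = 6*l + (-5/3 - ⅓*6) = 6*l + (-5/3 - 2) = 6*l - 11/3 = -11/3 + 6*l)
(32097 - 24075) + ((-20 - V(-2, -3)) - 1*(-16))*(67 + 32) = (32097 - 24075) + ((-20 - (-11/3 + 6*(-2))) - 1*(-16))*(67 + 32) = 8022 + ((-20 - (-11/3 - 12)) + 16)*99 = 8022 + ((-20 - 1*(-47/3)) + 16)*99 = 8022 + ((-20 + 47/3) + 16)*99 = 8022 + (-13/3 + 16)*99 = 8022 + (35/3)*99 = 8022 + 1155 = 9177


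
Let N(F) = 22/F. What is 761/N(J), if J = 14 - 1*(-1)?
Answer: 11415/22 ≈ 518.86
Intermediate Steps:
J = 15 (J = 14 + 1 = 15)
761/N(J) = 761/((22/15)) = 761/((22*(1/15))) = 761/(22/15) = 761*(15/22) = 11415/22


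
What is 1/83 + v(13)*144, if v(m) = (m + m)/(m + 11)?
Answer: 12949/83 ≈ 156.01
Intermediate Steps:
v(m) = 2*m/(11 + m) (v(m) = (2*m)/(11 + m) = 2*m/(11 + m))
1/83 + v(13)*144 = 1/83 + (2*13/(11 + 13))*144 = 1/83 + (2*13/24)*144 = 1/83 + (2*13*(1/24))*144 = 1/83 + (13/12)*144 = 1/83 + 156 = 12949/83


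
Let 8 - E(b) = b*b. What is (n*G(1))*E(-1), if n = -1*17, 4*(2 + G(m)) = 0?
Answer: 238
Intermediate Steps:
G(m) = -2 (G(m) = -2 + (¼)*0 = -2 + 0 = -2)
n = -17
E(b) = 8 - b² (E(b) = 8 - b*b = 8 - b²)
(n*G(1))*E(-1) = (-17*(-2))*(8 - 1*(-1)²) = 34*(8 - 1*1) = 34*(8 - 1) = 34*7 = 238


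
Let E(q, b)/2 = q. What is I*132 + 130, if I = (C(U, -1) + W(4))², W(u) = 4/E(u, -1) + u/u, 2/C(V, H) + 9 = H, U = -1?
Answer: 8827/25 ≈ 353.08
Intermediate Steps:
E(q, b) = 2*q
C(V, H) = 2/(-9 + H)
W(u) = 1 + 2/u (W(u) = 4/((2*u)) + u/u = 4*(1/(2*u)) + 1 = 2/u + 1 = 1 + 2/u)
I = 169/100 (I = (2/(-9 - 1) + (2 + 4)/4)² = (2/(-10) + (¼)*6)² = (2*(-⅒) + 3/2)² = (-⅕ + 3/2)² = (13/10)² = 169/100 ≈ 1.6900)
I*132 + 130 = (169/100)*132 + 130 = 5577/25 + 130 = 8827/25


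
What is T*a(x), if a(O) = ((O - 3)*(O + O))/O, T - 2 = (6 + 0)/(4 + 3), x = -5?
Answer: -320/7 ≈ -45.714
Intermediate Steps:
T = 20/7 (T = 2 + (6 + 0)/(4 + 3) = 2 + 6/7 = 20/7 ≈ 2.8571)
a(O) = -6 + 2*O (a(O) = ((-3 + O)*(2*O))/O = (2*O*(-3 + O))/O = -6 + 2*O)
T*a(x) = 20*(-6 + 2*(-5))/7 = 20*(-6 - 10)/7 = (20/7)*(-16) = -320/7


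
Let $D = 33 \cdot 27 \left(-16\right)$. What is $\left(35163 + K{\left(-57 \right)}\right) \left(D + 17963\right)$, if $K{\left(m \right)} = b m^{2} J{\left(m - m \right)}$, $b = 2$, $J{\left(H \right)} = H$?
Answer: $130349241$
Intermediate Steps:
$K{\left(m \right)} = 0$ ($K{\left(m \right)} = 2 m^{2} \left(m - m\right) = 2 m^{2} \cdot 0 = 0$)
$D = -14256$ ($D = 891 \left(-16\right) = -14256$)
$\left(35163 + K{\left(-57 \right)}\right) \left(D + 17963\right) = \left(35163 + 0\right) \left(-14256 + 17963\right) = 35163 \cdot 3707 = 130349241$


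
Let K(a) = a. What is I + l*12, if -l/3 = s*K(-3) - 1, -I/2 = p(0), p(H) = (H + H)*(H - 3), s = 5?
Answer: 576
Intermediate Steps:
p(H) = 2*H*(-3 + H) (p(H) = (2*H)*(-3 + H) = 2*H*(-3 + H))
I = 0 (I = -4*0*(-3 + 0) = -4*0*(-3) = -2*0 = 0)
l = 48 (l = -3*(5*(-3) - 1) = -3*(-15 - 1) = -3*(-16) = 48)
I + l*12 = 0 + 48*12 = 0 + 576 = 576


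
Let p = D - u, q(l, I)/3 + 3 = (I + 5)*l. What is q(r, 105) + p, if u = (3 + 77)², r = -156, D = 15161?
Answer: -42728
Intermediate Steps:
u = 6400 (u = 80² = 6400)
q(l, I) = -9 + 3*l*(5 + I) (q(l, I) = -9 + 3*((I + 5)*l) = -9 + 3*((5 + I)*l) = -9 + 3*(l*(5 + I)) = -9 + 3*l*(5 + I))
p = 8761 (p = 15161 - 1*6400 = 15161 - 6400 = 8761)
q(r, 105) + p = (-9 + 15*(-156) + 3*105*(-156)) + 8761 = (-9 - 2340 - 49140) + 8761 = -51489 + 8761 = -42728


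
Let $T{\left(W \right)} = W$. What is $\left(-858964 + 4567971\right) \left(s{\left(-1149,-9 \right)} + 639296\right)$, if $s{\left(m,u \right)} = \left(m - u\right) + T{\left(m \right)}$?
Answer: $2362663422049$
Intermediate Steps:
$s{\left(m,u \right)} = - u + 2 m$ ($s{\left(m,u \right)} = \left(m - u\right) + m = - u + 2 m$)
$\left(-858964 + 4567971\right) \left(s{\left(-1149,-9 \right)} + 639296\right) = \left(-858964 + 4567971\right) \left(\left(\left(-1\right) \left(-9\right) + 2 \left(-1149\right)\right) + 639296\right) = 3709007 \left(\left(9 - 2298\right) + 639296\right) = 3709007 \left(-2289 + 639296\right) = 3709007 \cdot 637007 = 2362663422049$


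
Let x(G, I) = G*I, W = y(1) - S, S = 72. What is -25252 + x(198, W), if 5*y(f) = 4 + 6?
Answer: -39112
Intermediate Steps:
y(f) = 2 (y(f) = (4 + 6)/5 = (1/5)*10 = 2)
W = -70 (W = 2 - 1*72 = 2 - 72 = -70)
-25252 + x(198, W) = -25252 + 198*(-70) = -25252 - 13860 = -39112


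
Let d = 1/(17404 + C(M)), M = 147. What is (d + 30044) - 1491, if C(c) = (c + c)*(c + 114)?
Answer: 2687922315/94138 ≈ 28553.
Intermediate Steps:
C(c) = 2*c*(114 + c) (C(c) = (2*c)*(114 + c) = 2*c*(114 + c))
d = 1/94138 (d = 1/(17404 + 2*147*(114 + 147)) = 1/(17404 + 2*147*261) = 1/(17404 + 76734) = 1/94138 ≈ 1.0623e-5)
(d + 30044) - 1491 = (1/94138 + 30044) - 1491 = 2828282073/94138 - 1491 = 2687922315/94138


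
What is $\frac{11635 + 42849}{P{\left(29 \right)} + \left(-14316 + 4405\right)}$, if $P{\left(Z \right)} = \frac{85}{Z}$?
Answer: $- \frac{790018}{143667} \approx -5.499$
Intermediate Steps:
$\frac{11635 + 42849}{P{\left(29 \right)} + \left(-14316 + 4405\right)} = \frac{11635 + 42849}{\frac{85}{29} + \left(-14316 + 4405\right)} = \frac{54484}{85 \cdot \frac{1}{29} - 9911} = \frac{54484}{\frac{85}{29} - 9911} = \frac{54484}{- \frac{287334}{29}} = 54484 \left(- \frac{29}{287334}\right) = - \frac{790018}{143667}$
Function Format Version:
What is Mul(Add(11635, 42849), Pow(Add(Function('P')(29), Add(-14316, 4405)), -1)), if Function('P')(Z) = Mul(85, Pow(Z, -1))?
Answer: Rational(-790018, 143667) ≈ -5.4990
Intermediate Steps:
Mul(Add(11635, 42849), Pow(Add(Function('P')(29), Add(-14316, 4405)), -1)) = Mul(Add(11635, 42849), Pow(Add(Mul(85, Pow(29, -1)), Add(-14316, 4405)), -1)) = Mul(54484, Pow(Add(Mul(85, Rational(1, 29)), -9911), -1)) = Mul(54484, Pow(Add(Rational(85, 29), -9911), -1)) = Mul(54484, Pow(Rational(-287334, 29), -1)) = Mul(54484, Rational(-29, 287334)) = Rational(-790018, 143667)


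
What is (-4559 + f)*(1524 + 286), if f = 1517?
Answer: -5506020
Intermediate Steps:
(-4559 + f)*(1524 + 286) = (-4559 + 1517)*(1524 + 286) = -3042*1810 = -5506020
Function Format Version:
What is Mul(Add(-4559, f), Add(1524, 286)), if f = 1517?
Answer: -5506020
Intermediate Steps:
Mul(Add(-4559, f), Add(1524, 286)) = Mul(Add(-4559, 1517), Add(1524, 286)) = Mul(-3042, 1810) = -5506020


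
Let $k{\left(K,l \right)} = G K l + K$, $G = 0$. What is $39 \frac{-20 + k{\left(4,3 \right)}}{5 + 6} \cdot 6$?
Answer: $- \frac{3744}{11} \approx -340.36$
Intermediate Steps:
$k{\left(K,l \right)} = K$ ($k{\left(K,l \right)} = 0 K l + K = 0 l + K = 0 + K = K$)
$39 \frac{-20 + k{\left(4,3 \right)}}{5 + 6} \cdot 6 = 39 \frac{-20 + 4}{5 + 6} \cdot 6 = 39 \left(- \frac{16}{11}\right) 6 = \left(- \frac{624}{11}\right) 6 = - \frac{3744}{11}$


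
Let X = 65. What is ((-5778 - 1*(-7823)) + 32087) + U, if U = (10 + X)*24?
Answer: 35932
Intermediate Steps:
U = 1800 (U = (10 + 65)*24 = 75*24 = 1800)
((-5778 - 1*(-7823)) + 32087) + U = ((-5778 - 1*(-7823)) + 32087) + 1800 = ((-5778 + 7823) + 32087) + 1800 = (2045 + 32087) + 1800 = 34132 + 1800 = 35932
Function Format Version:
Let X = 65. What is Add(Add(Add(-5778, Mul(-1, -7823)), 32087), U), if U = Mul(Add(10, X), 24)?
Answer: 35932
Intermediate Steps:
U = 1800 (U = Mul(Add(10, 65), 24) = Mul(75, 24) = 1800)
Add(Add(Add(-5778, Mul(-1, -7823)), 32087), U) = Add(Add(Add(-5778, Mul(-1, -7823)), 32087), 1800) = Add(Add(Add(-5778, 7823), 32087), 1800) = Add(Add(2045, 32087), 1800) = Add(34132, 1800) = 35932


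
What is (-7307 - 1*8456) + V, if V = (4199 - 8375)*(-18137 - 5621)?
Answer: 99197645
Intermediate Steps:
V = 99213408 (V = -4176*(-23758) = 99213408)
(-7307 - 1*8456) + V = (-7307 - 1*8456) + 99213408 = (-7307 - 8456) + 99213408 = -15763 + 99213408 = 99197645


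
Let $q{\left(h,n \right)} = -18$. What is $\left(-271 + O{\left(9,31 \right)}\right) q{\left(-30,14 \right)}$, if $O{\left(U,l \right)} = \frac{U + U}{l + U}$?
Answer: $\frac{48699}{10} \approx 4869.9$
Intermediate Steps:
$O{\left(U,l \right)} = \frac{2 U}{U + l}$
$\left(-271 + O{\left(9,31 \right)}\right) q{\left(-30,14 \right)} = \left(-271 + 2 \cdot 9 \frac{1}{9 + 31}\right) \left(-18\right) = \left(-271 + 2 \cdot 9 \cdot \frac{1}{40}\right) \left(-18\right) = \left(-271 + \frac{9}{20}\right) \left(-18\right) = \left(- \frac{5411}{20}\right) \left(-18\right) = \frac{48699}{10}$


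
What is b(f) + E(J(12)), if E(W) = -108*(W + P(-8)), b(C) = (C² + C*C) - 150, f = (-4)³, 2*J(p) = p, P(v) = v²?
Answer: 482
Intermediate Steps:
J(p) = p/2
f = -64
b(C) = -150 + 2*C² (b(C) = (C² + C²) - 150 = 2*C² - 150 = -150 + 2*C²)
E(W) = -6912 - 108*W (E(W) = -108*(W + (-8)²) = -108*(W + 64) = -108*(64 + W) = -6912 - 108*W)
b(f) + E(J(12)) = (-150 + 2*(-64)²) + (-6912 - 54*12) = (-150 + 2*4096) + (-6912 - 108*6) = (-150 + 8192) + (-6912 - 648) = 8042 - 7560 = 482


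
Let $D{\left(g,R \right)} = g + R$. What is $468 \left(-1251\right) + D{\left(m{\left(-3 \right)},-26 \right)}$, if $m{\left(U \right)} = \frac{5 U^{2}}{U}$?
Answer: $-585509$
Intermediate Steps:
$m{\left(U \right)} = 5 U$
$D{\left(g,R \right)} = R + g$
$468 \left(-1251\right) + D{\left(m{\left(-3 \right)},-26 \right)} = 468 \left(-1251\right) + \left(-26 + 5 \left(-3\right)\right) = -585468 - 41 = -585509$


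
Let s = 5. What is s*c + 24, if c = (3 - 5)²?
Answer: 44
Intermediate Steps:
c = 4 (c = (-2)² = 4)
s*c + 24 = 5*4 + 24 = 20 + 24 = 44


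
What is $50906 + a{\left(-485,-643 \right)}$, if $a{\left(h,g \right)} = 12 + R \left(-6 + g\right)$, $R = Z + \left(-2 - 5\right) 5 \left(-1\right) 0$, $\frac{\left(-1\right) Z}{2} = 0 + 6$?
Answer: $58706$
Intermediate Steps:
$Z = -12$ ($Z = - 2 \left(0 + 6\right) = \left(-2\right) 6 = -12$)
$R = -12$ ($R = -12 + \left(-2 - 5\right) 5 \left(-1\right) 0 = -12 - 7 \left(\left(-5\right) 0\right) = -12 - 0 = -12 + 0 = -12$)
$a{\left(h,g \right)} = 84 - 12 g$ ($a{\left(h,g \right)} = 12 - 12 \left(-6 + g\right) = 12 - \left(-72 + 12 g\right) = 84 - 12 g$)
$50906 + a{\left(-485,-643 \right)} = 50906 + \left(84 - -7716\right) = 50906 + \left(84 + 7716\right) = 50906 + 7800 = 58706$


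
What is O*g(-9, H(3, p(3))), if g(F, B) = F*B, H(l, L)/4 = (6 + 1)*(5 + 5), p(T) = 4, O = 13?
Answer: -32760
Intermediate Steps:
H(l, L) = 280 (H(l, L) = 4*((6 + 1)*(5 + 5)) = 4*(7*10) = 4*70 = 280)
g(F, B) = B*F
O*g(-9, H(3, p(3))) = 13*(280*(-9)) = 13*(-2520) = -32760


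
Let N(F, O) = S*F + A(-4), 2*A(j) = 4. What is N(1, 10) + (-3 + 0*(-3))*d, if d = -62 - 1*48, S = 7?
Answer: 339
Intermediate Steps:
A(j) = 2 (A(j) = (½)*4 = 2)
d = -110 (d = -62 - 48 = -110)
N(F, O) = 2 + 7*F (N(F, O) = 7*F + 2 = 2 + 7*F)
N(1, 10) + (-3 + 0*(-3))*d = (2 + 7*1) + (-3 + 0*(-3))*(-110) = (2 + 7) + (-3 + 0)*(-110) = 9 - 3*(-110) = 9 + 330 = 339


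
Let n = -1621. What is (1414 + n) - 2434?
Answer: -2641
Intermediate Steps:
(1414 + n) - 2434 = (1414 - 1621) - 2434 = -207 - 2434 = -2641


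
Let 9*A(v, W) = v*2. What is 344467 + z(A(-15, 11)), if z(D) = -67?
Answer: 344400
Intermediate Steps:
A(v, W) = 2*v/9 (A(v, W) = (v*2)/9 = (2*v)/9 = 2*v/9)
344467 + z(A(-15, 11)) = 344467 - 67 = 344400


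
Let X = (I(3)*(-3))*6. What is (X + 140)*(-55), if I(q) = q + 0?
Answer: -4730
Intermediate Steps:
I(q) = q
X = -54 (X = (3*(-3))*6 = -9*6 = -54)
(X + 140)*(-55) = (-54 + 140)*(-55) = 86*(-55) = -4730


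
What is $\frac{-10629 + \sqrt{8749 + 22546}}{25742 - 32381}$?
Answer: $\frac{3543}{2213} - \frac{\sqrt{31295}}{6639} \approx 1.5743$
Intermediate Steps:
$\frac{-10629 + \sqrt{8749 + 22546}}{25742 - 32381} = \frac{-10629 + \sqrt{31295}}{-6639} = \left(-10629 + \sqrt{31295}\right) \left(- \frac{1}{6639}\right) = \frac{3543}{2213} - \frac{\sqrt{31295}}{6639}$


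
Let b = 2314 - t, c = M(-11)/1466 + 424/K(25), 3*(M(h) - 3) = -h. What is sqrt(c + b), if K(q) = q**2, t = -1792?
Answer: 2*sqrt(3102856276206)/54975 ≈ 64.083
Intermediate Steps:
M(h) = 3 - h/3 (M(h) = 3 + (-h)/3 = 3 - h/3)
c = 938626/1374375 (c = (3 - 1/3*(-11))/1466 + 424/(25**2) = (3 + 11/3)*(1/1466) + 424/625 = (20/3)*(1/1466) + 424*(1/625) = 10/2199 + 424/625 = 938626/1374375 ≈ 0.68295)
b = 4106 (b = 2314 - 1*(-1792) = 2314 + 1792 = 4106)
sqrt(c + b) = sqrt(938626/1374375 + 4106) = sqrt(5644122376/1374375) = 2*sqrt(3102856276206)/54975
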